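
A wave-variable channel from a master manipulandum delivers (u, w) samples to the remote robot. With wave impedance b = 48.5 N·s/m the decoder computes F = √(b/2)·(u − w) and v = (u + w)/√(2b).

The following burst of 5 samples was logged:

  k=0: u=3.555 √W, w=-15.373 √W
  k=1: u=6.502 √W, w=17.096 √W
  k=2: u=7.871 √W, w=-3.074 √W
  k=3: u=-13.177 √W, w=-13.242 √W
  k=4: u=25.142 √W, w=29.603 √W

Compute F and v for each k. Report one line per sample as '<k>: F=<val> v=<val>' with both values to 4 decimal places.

0: F=93.2096 v=-1.1999
1: F=-52.1694 v=2.3960
2: F=53.8979 v=0.4871
3: F=0.3201 v=-2.6824
4: F=-21.9679 v=5.5585

k=0: u−w=18.9280, u+w=-11.8180; √(b/2)=4.9244, √(2b)=9.8489; F=4.9244×18.928=93.2096, v=-11.8180/9.8489=-1.1999
k=1: u−w=-10.5940, u+w=23.5980; √(b/2)=4.9244, √(2b)=9.8489; F=4.9244×(-10.594)=-52.1694, v=23.5980/9.8489=2.3960
k=2: u−w=10.9450, u+w=4.7970; √(b/2)=4.9244, √(2b)=9.8489; F=4.9244×10.945=53.8979, v=4.7970/9.8489=0.4871
k=3: u−w=0.0650, u+w=-26.4190; √(b/2)=4.9244, √(2b)=9.8489; F=4.9244×0.065=0.3201, v=-26.4190/9.8489=-2.6824
k=4: u−w=-4.4610, u+w=54.7450; √(b/2)=4.9244, √(2b)=9.8489; F=4.9244×(-4.461)=-21.9679, v=54.7450/9.8489=5.5585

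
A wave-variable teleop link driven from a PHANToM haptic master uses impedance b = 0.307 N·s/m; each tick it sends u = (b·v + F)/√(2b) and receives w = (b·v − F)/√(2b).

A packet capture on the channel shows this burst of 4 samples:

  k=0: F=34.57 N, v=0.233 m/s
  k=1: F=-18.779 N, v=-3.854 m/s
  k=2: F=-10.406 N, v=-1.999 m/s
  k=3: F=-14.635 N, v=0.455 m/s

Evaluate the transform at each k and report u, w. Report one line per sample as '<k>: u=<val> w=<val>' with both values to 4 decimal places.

0: u=44.2092 w=-44.0266
1: u=-25.4756 w=22.4556
2: u=-14.0632 w=12.4969
3: u=-18.4988 w=18.8553

k=0: b·v=0.307×0.233=0.0715; √(2b)=0.7836; u=(0.0715+34.57)/0.7836=44.2092, w=(0.0715−34.57)/0.7836=-44.0266
k=1: b·v=0.307×(-3.854)=-1.1832; √(2b)=0.7836; u=(-1.1832+(-18.779))/0.7836=-25.4756, w=(-1.1832−(-18.779))/0.7836=22.4556
k=2: b·v=0.307×(-1.999)=-0.6137; √(2b)=0.7836; u=(-0.6137+(-10.406))/0.7836=-14.0632, w=(-0.6137−(-10.406))/0.7836=12.4969
k=3: b·v=0.307×0.455=0.1397; √(2b)=0.7836; u=(0.1397+(-14.635))/0.7836=-18.4988, w=(0.1397−(-14.635))/0.7836=18.8553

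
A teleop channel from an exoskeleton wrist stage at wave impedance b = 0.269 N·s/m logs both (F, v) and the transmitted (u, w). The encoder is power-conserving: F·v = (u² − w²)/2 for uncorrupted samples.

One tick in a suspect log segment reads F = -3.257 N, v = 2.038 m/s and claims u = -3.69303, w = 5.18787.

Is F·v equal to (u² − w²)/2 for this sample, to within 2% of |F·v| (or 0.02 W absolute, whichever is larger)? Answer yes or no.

yes

F·v = (-3.257)×2.038 = -6.63777 W.
(u² − w²)/2 = (13.63847 − 26.91400)/2 = -6.63776 W.
|Δ| = 0.00000;  2% of max(1, |F·v|) = 0.13276.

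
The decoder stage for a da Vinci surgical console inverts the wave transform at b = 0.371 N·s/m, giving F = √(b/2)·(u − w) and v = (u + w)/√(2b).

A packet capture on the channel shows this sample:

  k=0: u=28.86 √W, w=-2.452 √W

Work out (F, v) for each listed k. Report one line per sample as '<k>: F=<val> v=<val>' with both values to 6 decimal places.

k=0: u−w=31.312000, u+w=26.408000; √(b/2)=0.430697, √(2b)=0.861394; F=0.430697×31.312=13.485988, v=26.408000/0.861394=30.657276

0: F=13.485988 v=30.657276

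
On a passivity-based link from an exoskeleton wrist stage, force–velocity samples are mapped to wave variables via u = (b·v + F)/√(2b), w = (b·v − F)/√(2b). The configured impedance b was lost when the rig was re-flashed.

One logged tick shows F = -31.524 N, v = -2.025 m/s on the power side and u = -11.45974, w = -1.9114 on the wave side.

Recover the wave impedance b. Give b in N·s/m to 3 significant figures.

b = 21.8 N·s/m

u + w = -13.37114;  u + w = √(2b)·v, so √(2b) = -13.37114/(-2.025) = 6.60303.
b = (√(2b))²/2 = 43.60003/2 = 21.80002.
(Check via u − w = 2F/√(2b): u − w = -9.54834, 2F/√(2b) = -9.54834.)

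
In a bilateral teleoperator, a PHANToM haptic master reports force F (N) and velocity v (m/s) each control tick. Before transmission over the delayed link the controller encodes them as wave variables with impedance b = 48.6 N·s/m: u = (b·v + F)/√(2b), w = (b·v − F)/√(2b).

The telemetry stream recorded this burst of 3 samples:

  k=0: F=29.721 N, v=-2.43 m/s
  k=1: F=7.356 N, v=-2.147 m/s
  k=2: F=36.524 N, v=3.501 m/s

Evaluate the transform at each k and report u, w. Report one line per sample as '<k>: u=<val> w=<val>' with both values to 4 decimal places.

k=0: b·v=48.6×(-2.43)=-118.0980; √(2b)=9.8590; u=(-118.0980+29.721)/9.8590=-8.9641, w=(-118.0980−29.721)/9.8590=-14.9933
k=1: b·v=48.6×(-2.147)=-104.3442; √(2b)=9.8590; u=(-104.3442+7.356)/9.8590=-9.8375, w=(-104.3442−7.356)/9.8590=-11.3298
k=2: b·v=48.6×3.501=170.1486; √(2b)=9.8590; u=(170.1486+36.524)/9.8590=20.9628, w=(170.1486−36.524)/9.8590=13.5536

0: u=-8.9641 w=-14.9933
1: u=-9.8375 w=-11.3298
2: u=20.9628 w=13.5536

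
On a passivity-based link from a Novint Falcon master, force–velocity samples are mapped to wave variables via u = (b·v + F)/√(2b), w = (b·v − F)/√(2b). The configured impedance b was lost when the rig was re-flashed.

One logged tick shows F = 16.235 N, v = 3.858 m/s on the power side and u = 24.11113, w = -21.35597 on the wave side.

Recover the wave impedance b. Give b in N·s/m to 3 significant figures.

b = 0.255 N·s/m

u + w = 2.75516;  u + w = √(2b)·v, so √(2b) = 2.75516/3.858 = 0.71414.
b = (√(2b))²/2 = 0.51000/2 = 0.25500.
(Check via u − w = 2F/√(2b): u − w = 45.46710, 2F/√(2b) = 45.46715.)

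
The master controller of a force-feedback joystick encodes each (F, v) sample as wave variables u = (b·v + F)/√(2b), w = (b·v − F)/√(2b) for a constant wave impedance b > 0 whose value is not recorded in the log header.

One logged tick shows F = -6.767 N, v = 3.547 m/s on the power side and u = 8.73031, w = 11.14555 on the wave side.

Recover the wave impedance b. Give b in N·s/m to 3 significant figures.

b = 15.7 N·s/m

u + w = 19.8759;  u + w = √(2b)·v, so √(2b) = 19.8759/3.547 = 5.6036.
b = (√(2b))²/2 = 31.4000/2 = 15.7000.
(Check via u − w = 2F/√(2b): u − w = -2.4152, 2F/√(2b) = -2.4152.)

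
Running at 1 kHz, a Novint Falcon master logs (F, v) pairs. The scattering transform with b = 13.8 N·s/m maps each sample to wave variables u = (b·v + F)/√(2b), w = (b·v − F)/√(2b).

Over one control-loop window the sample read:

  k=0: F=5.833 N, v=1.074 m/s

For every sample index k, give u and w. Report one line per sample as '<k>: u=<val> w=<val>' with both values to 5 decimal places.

0: u=3.93146 w=1.71087

k=0: b·v=13.8×1.074=14.82120; √(2b)=5.25357; u=(14.82120+5.833)/5.25357=3.93146, w=(14.82120−5.833)/5.25357=1.71087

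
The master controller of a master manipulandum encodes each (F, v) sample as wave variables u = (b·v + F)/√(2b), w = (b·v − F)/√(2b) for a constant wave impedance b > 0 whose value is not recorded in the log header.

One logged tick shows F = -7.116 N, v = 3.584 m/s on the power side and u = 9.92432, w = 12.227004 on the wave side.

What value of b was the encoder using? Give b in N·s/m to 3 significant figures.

b = 19.1 N·s/m

u + w = 22.151324;  u + w = √(2b)·v, so √(2b) = 22.151324/3.584 = 6.180615.
b = (√(2b))²/2 = 38.200001/2 = 19.100001.
(Check via u − w = 2F/√(2b): u − w = -2.302684, 2F/√(2b) = -2.302683.)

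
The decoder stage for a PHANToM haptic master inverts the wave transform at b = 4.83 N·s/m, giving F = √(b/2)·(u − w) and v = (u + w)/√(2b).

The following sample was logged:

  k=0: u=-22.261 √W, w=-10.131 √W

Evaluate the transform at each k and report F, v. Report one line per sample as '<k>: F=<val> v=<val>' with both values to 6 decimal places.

k=0: u−w=-12.130000, u+w=-32.392000; √(b/2)=1.554027, √(2b)=3.108054; F=1.554027×(-12.13)=-18.850348, v=-32.392000/3.108054=-10.421955

0: F=-18.850348 v=-10.421955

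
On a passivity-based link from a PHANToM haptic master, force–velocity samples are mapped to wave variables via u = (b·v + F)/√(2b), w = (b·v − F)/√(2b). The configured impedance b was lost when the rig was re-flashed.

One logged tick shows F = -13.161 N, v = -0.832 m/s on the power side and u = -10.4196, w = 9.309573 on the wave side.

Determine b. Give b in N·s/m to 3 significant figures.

u + w = -1.110027;  u + w = √(2b)·v, so √(2b) = -1.110027/(-0.832) = 1.334167.
b = (√(2b))²/2 = 1.780002/2 = 0.890001.
(Check via u − w = 2F/√(2b): u − w = -19.729173, 2F/√(2b) = -19.729163.)

b = 0.89 N·s/m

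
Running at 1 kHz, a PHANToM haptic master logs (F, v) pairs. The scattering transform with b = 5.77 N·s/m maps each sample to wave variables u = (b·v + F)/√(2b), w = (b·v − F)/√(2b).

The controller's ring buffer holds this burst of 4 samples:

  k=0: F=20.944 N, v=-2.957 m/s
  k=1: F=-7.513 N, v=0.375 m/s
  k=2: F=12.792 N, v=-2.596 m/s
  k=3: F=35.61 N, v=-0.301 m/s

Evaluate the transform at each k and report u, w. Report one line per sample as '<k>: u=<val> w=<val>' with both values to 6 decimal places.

k=0: b·v=5.77×(-2.957)=-17.061890; √(2b)=3.397058; u=(-17.061890+20.944)/3.397058=1.142786, w=(-17.061890−20.944)/3.397058=-11.187885
k=1: b·v=5.77×0.375=2.163750; √(2b)=3.397058; u=(2.163750+(-7.513))/3.397058=-1.574672, w=(2.163750−(-7.513))/3.397058=2.848568
k=2: b·v=5.77×(-2.596)=-14.978920; √(2b)=3.397058; u=(-14.978920+12.792)/3.397058=-0.643769, w=(-14.978920−12.792)/3.397058=-8.174993
k=3: b·v=5.77×(-0.301)=-1.736770; √(2b)=3.397058; u=(-1.736770+35.61)/3.397058=9.971344, w=(-1.736770−35.61)/3.397058=-10.993858

0: u=1.142786 w=-11.187885
1: u=-1.574672 w=2.848568
2: u=-0.643769 w=-8.174993
3: u=9.971344 w=-10.993858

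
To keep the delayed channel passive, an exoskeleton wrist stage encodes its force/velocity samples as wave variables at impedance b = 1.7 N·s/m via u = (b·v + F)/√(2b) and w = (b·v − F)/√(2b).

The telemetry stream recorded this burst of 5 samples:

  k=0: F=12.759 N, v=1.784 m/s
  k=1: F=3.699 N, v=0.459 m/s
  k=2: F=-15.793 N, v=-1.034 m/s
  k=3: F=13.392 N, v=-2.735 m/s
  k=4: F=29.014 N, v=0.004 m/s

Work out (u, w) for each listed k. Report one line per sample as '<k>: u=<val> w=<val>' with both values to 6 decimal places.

0: u=8.564306 w=-5.274773
1: u=2.429241 w=-1.582887
2: u=-9.518258 w=7.611656
3: u=4.741286 w=-9.784377
4: u=15.738739 w=-15.731363

k=0: b·v=1.7×1.784=3.032800; √(2b)=1.843909; u=(3.032800+12.759)/1.843909=8.564306, w=(3.032800−12.759)/1.843909=-5.274773
k=1: b·v=1.7×0.459=0.780300; √(2b)=1.843909; u=(0.780300+3.699)/1.843909=2.429241, w=(0.780300−3.699)/1.843909=-1.582887
k=2: b·v=1.7×(-1.034)=-1.757800; √(2b)=1.843909; u=(-1.757800+(-15.793))/1.843909=-9.518258, w=(-1.757800−(-15.793))/1.843909=7.611656
k=3: b·v=1.7×(-2.735)=-4.649500; √(2b)=1.843909; u=(-4.649500+13.392)/1.843909=4.741286, w=(-4.649500−13.392)/1.843909=-9.784377
k=4: b·v=1.7×0.004=0.006800; √(2b)=1.843909; u=(0.006800+29.014)/1.843909=15.738739, w=(0.006800−29.014)/1.843909=-15.731363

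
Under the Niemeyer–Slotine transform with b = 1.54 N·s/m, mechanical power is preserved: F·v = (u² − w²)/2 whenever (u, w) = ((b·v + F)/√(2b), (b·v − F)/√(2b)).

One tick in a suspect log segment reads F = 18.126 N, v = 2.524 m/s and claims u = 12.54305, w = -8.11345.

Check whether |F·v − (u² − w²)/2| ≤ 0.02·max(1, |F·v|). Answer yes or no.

F·v = 18.126×2.524 = 45.75002 W.
(u² − w²)/2 = (157.32810 − 65.82807)/2 = 45.75002 W.
|Δ| = 0.00001;  2% of max(1, |F·v|) = 0.91500.

yes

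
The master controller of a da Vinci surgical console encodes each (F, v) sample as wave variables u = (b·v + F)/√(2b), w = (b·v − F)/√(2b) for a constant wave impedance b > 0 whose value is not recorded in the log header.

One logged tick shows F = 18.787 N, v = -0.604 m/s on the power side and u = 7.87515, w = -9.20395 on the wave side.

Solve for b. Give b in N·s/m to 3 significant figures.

b = 2.42 N·s/m

u + w = -1.32880;  u + w = √(2b)·v, so √(2b) = -1.32880/(-0.604) = 2.20000.
b = (√(2b))²/2 = 4.84000/2 = 2.42000.
(Check via u − w = 2F/√(2b): u − w = 17.07910, 2F/√(2b) = 17.07909.)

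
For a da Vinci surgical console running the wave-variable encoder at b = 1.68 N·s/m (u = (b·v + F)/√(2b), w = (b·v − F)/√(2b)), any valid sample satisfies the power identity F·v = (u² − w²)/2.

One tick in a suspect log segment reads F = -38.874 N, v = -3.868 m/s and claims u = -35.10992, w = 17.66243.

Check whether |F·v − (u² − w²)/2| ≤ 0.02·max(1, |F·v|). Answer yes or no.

F·v = (-38.874)×(-3.868) = 150.3646 W.
(u² − w²)/2 = (1232.7065 − 311.9614)/2 = 460.3725 W.
|Δ| = 310.0079;  2% of max(1, |F·v|) = 3.0073.

no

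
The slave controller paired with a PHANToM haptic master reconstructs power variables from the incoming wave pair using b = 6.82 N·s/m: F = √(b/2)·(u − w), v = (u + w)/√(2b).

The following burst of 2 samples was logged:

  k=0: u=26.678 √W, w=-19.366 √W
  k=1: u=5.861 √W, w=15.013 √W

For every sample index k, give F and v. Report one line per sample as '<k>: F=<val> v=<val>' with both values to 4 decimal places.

0: F=85.0257 v=1.9798
1: F=-16.9003 v=5.6520

k=0: u−w=46.0440, u+w=7.3120; √(b/2)=1.8466, √(2b)=3.6932; F=1.8466×46.044=85.0257, v=7.3120/3.6932=1.9798
k=1: u−w=-9.1520, u+w=20.8740; √(b/2)=1.8466, √(2b)=3.6932; F=1.8466×(-9.152)=-16.9003, v=20.8740/3.6932=5.6520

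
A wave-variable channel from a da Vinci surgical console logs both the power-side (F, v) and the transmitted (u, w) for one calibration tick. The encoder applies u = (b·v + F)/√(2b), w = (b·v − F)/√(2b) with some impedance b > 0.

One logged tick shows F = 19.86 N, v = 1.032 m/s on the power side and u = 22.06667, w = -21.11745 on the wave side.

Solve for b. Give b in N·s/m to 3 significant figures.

u + w = 0.94922;  u + w = √(2b)·v, so √(2b) = 0.94922/1.032 = 0.91979.
b = (√(2b))²/2 = 0.84601/2 = 0.42300.
(Check via u − w = 2F/√(2b): u − w = 43.18412, 2F/√(2b) = 43.18392.)

b = 0.423 N·s/m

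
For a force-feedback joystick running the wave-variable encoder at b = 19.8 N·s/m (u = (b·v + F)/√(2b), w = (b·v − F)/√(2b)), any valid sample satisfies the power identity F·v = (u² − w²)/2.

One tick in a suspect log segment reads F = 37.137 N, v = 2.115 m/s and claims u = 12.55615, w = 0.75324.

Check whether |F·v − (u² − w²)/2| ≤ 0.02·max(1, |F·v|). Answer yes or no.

F·v = 37.137×2.115 = 78.5448 W.
(u² − w²)/2 = (157.6569 − 0.5674)/2 = 78.5448 W.
|Δ| = 0.0000;  2% of max(1, |F·v|) = 1.5709.

yes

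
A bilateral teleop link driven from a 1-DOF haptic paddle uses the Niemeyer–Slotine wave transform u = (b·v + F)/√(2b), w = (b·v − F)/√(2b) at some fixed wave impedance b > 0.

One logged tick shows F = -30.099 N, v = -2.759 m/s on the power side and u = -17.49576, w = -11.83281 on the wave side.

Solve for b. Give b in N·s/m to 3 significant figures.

u + w = -29.3286;  u + w = √(2b)·v, so √(2b) = -29.3286/(-2.759) = 10.6301.
b = (√(2b))²/2 = 113.0000/2 = 56.5000.
(Check via u − w = 2F/√(2b): u − w = -5.6630, 2F/√(2b) = -5.6630.)

b = 56.5 N·s/m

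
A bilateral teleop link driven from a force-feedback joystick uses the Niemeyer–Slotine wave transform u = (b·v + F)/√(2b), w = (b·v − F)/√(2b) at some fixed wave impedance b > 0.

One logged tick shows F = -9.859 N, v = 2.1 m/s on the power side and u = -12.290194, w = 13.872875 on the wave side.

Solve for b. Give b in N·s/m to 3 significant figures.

b = 0.284 N·s/m

u + w = 1.582681;  u + w = √(2b)·v, so √(2b) = 1.582681/2.1 = 0.753658.
b = (√(2b))²/2 = 0.568000/2 = 0.284000.
(Check via u − w = 2F/√(2b): u − w = -26.163069, 2F/√(2b) = -26.163074.)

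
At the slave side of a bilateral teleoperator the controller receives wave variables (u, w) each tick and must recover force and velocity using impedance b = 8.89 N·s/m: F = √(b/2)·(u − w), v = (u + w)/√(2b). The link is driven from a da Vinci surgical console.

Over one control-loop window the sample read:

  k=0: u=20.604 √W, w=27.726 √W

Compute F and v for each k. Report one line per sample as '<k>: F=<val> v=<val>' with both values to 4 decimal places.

0: F=-15.0154 v=11.4617

k=0: u−w=-7.1220, u+w=48.3300; √(b/2)=2.1083, √(2b)=4.2166; F=2.1083×(-7.122)=-15.0154, v=48.3300/4.2166=11.4617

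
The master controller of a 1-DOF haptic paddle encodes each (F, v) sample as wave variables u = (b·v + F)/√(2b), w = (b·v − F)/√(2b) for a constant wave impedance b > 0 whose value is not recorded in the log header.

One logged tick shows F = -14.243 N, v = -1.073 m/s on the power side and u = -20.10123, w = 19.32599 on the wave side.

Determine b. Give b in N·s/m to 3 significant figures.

u + w = -0.77524;  u + w = √(2b)·v, so √(2b) = -0.77524/(-1.073) = 0.72250.
b = (√(2b))²/2 = 0.52200/2 = 0.26100.
(Check via u − w = 2F/√(2b): u − w = -39.42722, 2F/√(2b) = -39.42712.)

b = 0.261 N·s/m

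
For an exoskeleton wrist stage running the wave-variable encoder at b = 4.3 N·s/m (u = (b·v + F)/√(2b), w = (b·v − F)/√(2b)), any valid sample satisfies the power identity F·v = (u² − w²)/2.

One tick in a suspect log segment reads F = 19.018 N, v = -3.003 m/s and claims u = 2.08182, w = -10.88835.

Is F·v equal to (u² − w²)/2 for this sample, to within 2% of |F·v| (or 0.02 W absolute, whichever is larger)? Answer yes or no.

F·v = 19.018×(-3.003) = -57.11105 W.
(u² − w²)/2 = (4.33397 − 118.55617)/2 = -57.11110 W.
|Δ| = 0.00004;  2% of max(1, |F·v|) = 1.14222.

yes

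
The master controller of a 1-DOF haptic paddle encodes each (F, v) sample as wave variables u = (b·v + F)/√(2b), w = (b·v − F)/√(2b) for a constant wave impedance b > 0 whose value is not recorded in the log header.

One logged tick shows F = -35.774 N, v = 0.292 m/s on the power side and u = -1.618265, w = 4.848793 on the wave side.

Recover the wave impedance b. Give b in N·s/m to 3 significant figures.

b = 61.2 N·s/m

u + w = 3.230528;  u + w = √(2b)·v, so √(2b) = 3.230528/0.292 = 11.063452.
b = (√(2b))²/2 = 122.399971/2 = 61.199986.
(Check via u − w = 2F/√(2b): u − w = -6.467058, 2F/√(2b) = -6.467059.)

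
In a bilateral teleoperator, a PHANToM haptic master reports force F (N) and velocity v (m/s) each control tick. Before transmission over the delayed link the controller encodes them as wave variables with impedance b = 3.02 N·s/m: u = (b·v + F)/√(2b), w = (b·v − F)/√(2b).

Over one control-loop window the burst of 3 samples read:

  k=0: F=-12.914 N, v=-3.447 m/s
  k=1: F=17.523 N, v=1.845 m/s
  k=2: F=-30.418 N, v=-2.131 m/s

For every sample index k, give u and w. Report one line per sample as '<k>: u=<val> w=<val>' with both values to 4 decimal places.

0: u=-9.4904 w=1.0189
1: u=9.3972 w=-4.8628
2: u=-14.9955 w=9.7583

k=0: b·v=3.02×(-3.447)=-10.4099; √(2b)=2.4576; u=(-10.4099+(-12.914))/2.4576=-9.4904, w=(-10.4099−(-12.914))/2.4576=1.0189
k=1: b·v=3.02×1.845=5.5719; √(2b)=2.4576; u=(5.5719+17.523)/2.4576=9.3972, w=(5.5719−17.523)/2.4576=-4.8628
k=2: b·v=3.02×(-2.131)=-6.4356; √(2b)=2.4576; u=(-6.4356+(-30.418))/2.4576=-14.9955, w=(-6.4356−(-30.418))/2.4576=9.7583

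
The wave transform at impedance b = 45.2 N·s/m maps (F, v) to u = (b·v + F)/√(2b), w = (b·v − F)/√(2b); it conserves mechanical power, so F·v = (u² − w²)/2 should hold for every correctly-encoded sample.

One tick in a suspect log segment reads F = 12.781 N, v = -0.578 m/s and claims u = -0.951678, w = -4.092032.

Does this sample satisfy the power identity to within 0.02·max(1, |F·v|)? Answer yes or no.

F·v = 12.781×(-0.578) = -7.387418 W.
(u² − w²)/2 = (0.905691 − 16.744726)/2 = -7.919517 W.
|Δ| = 0.532099;  2% of max(1, |F·v|) = 0.147748.

no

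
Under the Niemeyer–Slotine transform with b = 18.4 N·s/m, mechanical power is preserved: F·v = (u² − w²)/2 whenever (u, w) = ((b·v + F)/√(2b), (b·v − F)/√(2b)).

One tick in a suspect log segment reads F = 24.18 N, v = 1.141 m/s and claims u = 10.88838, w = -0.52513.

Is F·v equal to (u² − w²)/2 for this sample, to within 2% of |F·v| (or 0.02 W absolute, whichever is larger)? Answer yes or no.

no

F·v = 24.18×1.141 = 27.58938 W.
(u² − w²)/2 = (118.55682 − 0.27576)/2 = 59.14053 W.
|Δ| = 31.55115;  2% of max(1, |F·v|) = 0.55179.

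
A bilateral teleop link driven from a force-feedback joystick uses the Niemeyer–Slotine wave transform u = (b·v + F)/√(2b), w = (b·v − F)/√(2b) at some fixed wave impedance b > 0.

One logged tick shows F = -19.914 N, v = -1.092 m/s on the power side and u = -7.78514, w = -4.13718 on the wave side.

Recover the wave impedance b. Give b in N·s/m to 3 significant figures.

u + w = -11.92232;  u + w = √(2b)·v, so √(2b) = -11.92232/(-1.092) = 10.91788.
b = (√(2b))²/2 = 119.20000/2 = 59.60000.
(Check via u − w = 2F/√(2b): u − w = -3.64796, 2F/√(2b) = -3.64796.)

b = 59.6 N·s/m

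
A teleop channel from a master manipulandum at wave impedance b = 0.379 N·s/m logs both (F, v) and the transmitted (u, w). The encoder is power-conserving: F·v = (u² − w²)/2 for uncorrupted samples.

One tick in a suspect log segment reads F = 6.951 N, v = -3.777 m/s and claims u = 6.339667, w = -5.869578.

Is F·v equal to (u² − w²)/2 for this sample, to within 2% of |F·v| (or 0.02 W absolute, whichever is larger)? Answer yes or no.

no

F·v = 6.951×(-3.777) = -26.253927 W.
(u² − w²)/2 = (40.191378 − 34.451946)/2 = 2.869716 W.
|Δ| = 29.123643;  2% of max(1, |F·v|) = 0.525079.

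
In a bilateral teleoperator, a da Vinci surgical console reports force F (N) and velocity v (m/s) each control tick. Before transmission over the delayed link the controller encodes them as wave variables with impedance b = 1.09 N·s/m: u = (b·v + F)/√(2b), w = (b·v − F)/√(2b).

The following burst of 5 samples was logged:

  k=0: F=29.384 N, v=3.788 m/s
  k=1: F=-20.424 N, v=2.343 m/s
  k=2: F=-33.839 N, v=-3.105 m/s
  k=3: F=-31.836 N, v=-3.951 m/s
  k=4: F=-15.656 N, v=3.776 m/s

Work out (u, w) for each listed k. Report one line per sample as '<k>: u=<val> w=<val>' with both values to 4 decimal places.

0: u=22.6978 w=-17.1049
1: u=-12.1032 w=15.5626
2: u=-25.2109 w=20.6264
3: u=-24.4789 w=18.6453
4: u=-7.8160 w=13.3912

k=0: b·v=1.09×3.788=4.1289; √(2b)=1.4765; u=(4.1289+29.384)/1.4765=22.6978, w=(4.1289−29.384)/1.4765=-17.1049
k=1: b·v=1.09×2.343=2.5539; √(2b)=1.4765; u=(2.5539+(-20.424))/1.4765=-12.1032, w=(2.5539−(-20.424))/1.4765=15.5626
k=2: b·v=1.09×(-3.105)=-3.3845; √(2b)=1.4765; u=(-3.3845+(-33.839))/1.4765=-25.2109, w=(-3.3845−(-33.839))/1.4765=20.6264
k=3: b·v=1.09×(-3.951)=-4.3066; √(2b)=1.4765; u=(-4.3066+(-31.836))/1.4765=-24.4789, w=(-4.3066−(-31.836))/1.4765=18.6453
k=4: b·v=1.09×3.776=4.1158; √(2b)=1.4765; u=(4.1158+(-15.656))/1.4765=-7.8160, w=(4.1158−(-15.656))/1.4765=13.3912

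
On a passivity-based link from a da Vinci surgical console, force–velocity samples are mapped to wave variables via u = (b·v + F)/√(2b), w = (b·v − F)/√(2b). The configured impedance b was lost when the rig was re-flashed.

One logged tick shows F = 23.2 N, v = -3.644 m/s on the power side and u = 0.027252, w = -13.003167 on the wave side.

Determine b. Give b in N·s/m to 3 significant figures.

b = 6.34 N·s/m

u + w = -12.975915;  u + w = √(2b)·v, so √(2b) = -12.975915/(-3.644) = 3.560899.
b = (√(2b))²/2 = 12.680000/2 = 6.340000.
(Check via u − w = 2F/√(2b): u − w = 13.030419, 2F/√(2b) = 13.030418.)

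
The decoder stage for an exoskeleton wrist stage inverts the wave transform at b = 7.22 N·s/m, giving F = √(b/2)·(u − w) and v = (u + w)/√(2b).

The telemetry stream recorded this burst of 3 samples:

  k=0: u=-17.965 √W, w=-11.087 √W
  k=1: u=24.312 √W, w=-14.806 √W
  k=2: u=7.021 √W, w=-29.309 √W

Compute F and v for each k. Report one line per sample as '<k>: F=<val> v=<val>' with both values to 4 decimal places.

0: F=-13.0682 v=-7.6453
1: F=74.3242 v=2.5016
2: F=69.0270 v=-5.8653

k=0: u−w=-6.8780, u+w=-29.0520; √(b/2)=1.9000, √(2b)=3.8000; F=1.9000×(-6.878)=-13.0682, v=-29.0520/3.8000=-7.6453
k=1: u−w=39.1180, u+w=9.5060; √(b/2)=1.9000, √(2b)=3.8000; F=1.9000×39.118=74.3242, v=9.5060/3.8000=2.5016
k=2: u−w=36.3300, u+w=-22.2880; √(b/2)=1.9000, √(2b)=3.8000; F=1.9000×36.33=69.0270, v=-22.2880/3.8000=-5.8653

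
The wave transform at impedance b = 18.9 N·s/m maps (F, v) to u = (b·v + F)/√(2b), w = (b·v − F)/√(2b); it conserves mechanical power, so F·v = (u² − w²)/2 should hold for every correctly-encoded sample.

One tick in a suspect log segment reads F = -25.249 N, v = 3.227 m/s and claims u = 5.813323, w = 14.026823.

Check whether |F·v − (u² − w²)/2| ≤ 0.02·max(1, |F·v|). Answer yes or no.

F·v = (-25.249)×3.227 = -81.478523 W.
(u² − w²)/2 = (33.794724 − 196.751763)/2 = -81.478520 W.
|Δ| = 0.000003;  2% of max(1, |F·v|) = 1.629570.

yes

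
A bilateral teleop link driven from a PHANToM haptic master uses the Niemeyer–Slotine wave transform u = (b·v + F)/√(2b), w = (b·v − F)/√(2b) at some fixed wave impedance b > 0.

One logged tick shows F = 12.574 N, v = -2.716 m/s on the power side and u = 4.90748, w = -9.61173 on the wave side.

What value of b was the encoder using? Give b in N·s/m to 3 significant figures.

b = 1.5 N·s/m

u + w = -4.7043;  u + w = √(2b)·v, so √(2b) = -4.7043/(-2.716) = 1.7321.
b = (√(2b))²/2 = 3.0000/2 = 1.5000.
(Check via u − w = 2F/√(2b): u − w = 14.5192, 2F/√(2b) = 14.5192.)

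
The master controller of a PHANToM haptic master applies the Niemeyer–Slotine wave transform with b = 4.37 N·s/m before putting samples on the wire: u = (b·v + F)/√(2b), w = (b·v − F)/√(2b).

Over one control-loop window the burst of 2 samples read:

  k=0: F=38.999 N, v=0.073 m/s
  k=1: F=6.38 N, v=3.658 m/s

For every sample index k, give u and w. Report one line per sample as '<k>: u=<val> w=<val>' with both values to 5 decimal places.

k=0: b·v=4.37×0.073=0.31901; √(2b)=2.95635; u=(0.31901+38.999)/2.95635=13.29952, w=(0.31901−38.999)/2.95635=-13.08370
k=1: b·v=4.37×3.658=15.98546; √(2b)=2.95635; u=(15.98546+6.38)/2.95635=7.56523, w=(15.98546−6.38)/2.95635=3.24910

0: u=13.29952 w=-13.08370
1: u=7.56523 w=3.24910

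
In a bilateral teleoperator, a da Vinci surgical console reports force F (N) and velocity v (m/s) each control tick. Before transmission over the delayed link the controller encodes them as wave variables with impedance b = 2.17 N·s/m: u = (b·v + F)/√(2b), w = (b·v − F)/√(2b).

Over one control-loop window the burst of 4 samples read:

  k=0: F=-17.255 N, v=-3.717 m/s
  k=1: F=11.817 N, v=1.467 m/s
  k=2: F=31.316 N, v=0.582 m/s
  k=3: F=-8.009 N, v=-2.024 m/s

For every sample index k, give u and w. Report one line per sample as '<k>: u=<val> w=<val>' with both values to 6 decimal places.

k=0: b·v=2.17×(-3.717)=-8.065890; √(2b)=2.083267; u=(-8.065890+(-17.255))/2.083267=-12.154416, w=(-8.065890−(-17.255))/2.083267=4.410914
k=1: b·v=2.17×1.467=3.183390; √(2b)=2.083267; u=(3.183390+11.817)/2.083267=7.200418, w=(3.183390−11.817)/2.083267=-4.144265
k=2: b·v=2.17×0.582=1.262940; √(2b)=2.083267; u=(1.262940+31.316)/2.083267=15.638392, w=(1.262940−31.316)/2.083267=-14.425930
k=3: b·v=2.17×(-2.024)=-4.392080; √(2b)=2.083267; u=(-4.392080+(-8.009))/2.083267=-5.952709, w=(-4.392080−(-8.009))/2.083267=1.736177

0: u=-12.154416 w=4.410914
1: u=7.200418 w=-4.144265
2: u=15.638392 w=-14.425930
3: u=-5.952709 w=1.736177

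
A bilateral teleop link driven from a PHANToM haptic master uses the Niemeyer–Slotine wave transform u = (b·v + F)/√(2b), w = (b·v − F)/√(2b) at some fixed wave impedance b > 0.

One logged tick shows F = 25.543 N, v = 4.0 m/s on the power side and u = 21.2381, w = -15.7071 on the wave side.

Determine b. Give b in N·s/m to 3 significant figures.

b = 0.956 N·s/m

u + w = 5.53100;  u + w = √(2b)·v, so √(2b) = 5.53100/4.0 = 1.38275.
b = (√(2b))²/2 = 1.91200/2 = 0.95600.
(Check via u − w = 2F/√(2b): u − w = 36.94520, 2F/√(2b) = 36.94522.)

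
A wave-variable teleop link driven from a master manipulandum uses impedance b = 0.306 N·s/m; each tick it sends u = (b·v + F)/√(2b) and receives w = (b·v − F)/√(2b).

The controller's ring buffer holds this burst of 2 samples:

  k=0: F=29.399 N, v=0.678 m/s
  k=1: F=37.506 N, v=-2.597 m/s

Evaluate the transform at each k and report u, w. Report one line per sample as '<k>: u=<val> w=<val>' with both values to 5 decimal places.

k=0: b·v=0.306×0.678=0.20747; √(2b)=0.78230; u=(0.20747+29.399)/0.78230=37.84521, w=(0.20747−29.399)/0.78230=-37.31481
k=1: b·v=0.306×(-2.597)=-0.79468; √(2b)=0.78230; u=(-0.79468+37.506)/0.78230=46.92716, w=(-0.79468−37.506)/0.78230=-48.95880

0: u=37.84521 w=-37.31481
1: u=46.92716 w=-48.95880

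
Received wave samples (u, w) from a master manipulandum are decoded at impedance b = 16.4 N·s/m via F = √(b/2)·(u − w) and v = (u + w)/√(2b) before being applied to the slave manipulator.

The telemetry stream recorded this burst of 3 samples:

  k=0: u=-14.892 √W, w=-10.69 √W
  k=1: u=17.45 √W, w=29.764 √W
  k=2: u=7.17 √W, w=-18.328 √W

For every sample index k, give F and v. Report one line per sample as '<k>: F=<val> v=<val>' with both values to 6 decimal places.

0: F=-12.032697 v=-4.466811
1: F=-35.261930 v=8.243922
2: F=73.015160 v=-1.948271

k=0: u−w=-4.202000, u+w=-25.582000; √(b/2)=2.863564, √(2b)=5.727128; F=2.863564×(-4.202)=-12.032697, v=-25.582000/5.727128=-4.466811
k=1: u−w=-12.314000, u+w=47.214000; √(b/2)=2.863564, √(2b)=5.727128; F=2.863564×(-12.314)=-35.261930, v=47.214000/5.727128=8.243922
k=2: u−w=25.498000, u+w=-11.158000; √(b/2)=2.863564, √(2b)=5.727128; F=2.863564×25.498=73.015160, v=-11.158000/5.727128=-1.948271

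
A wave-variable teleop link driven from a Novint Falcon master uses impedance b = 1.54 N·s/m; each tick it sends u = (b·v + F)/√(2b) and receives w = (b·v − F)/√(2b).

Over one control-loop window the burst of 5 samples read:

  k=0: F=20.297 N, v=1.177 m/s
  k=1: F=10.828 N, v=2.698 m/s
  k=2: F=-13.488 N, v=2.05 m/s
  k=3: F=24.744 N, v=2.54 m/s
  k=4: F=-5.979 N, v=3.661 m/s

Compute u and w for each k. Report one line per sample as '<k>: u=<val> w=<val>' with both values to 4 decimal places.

k=0: b·v=1.54×1.177=1.8126; √(2b)=1.7550; u=(1.8126+20.297)/1.7550=12.5981, w=(1.8126−20.297)/1.7550=-10.5325
k=1: b·v=1.54×2.698=4.1549; √(2b)=1.7550; u=(4.1549+10.828)/1.7550=8.5373, w=(4.1549−10.828)/1.7550=-3.8023
k=2: b·v=1.54×2.05=3.1570; √(2b)=1.7550; u=(3.1570+(-13.488))/1.7550=-5.8866, w=(3.1570−(-13.488))/1.7550=9.4844
k=3: b·v=1.54×2.54=3.9116; √(2b)=1.7550; u=(3.9116+24.744)/1.7550=16.3280, w=(3.9116−24.744)/1.7550=-11.8704
k=4: b·v=1.54×3.661=5.6379; √(2b)=1.7550; u=(5.6379+(-5.979))/1.7550=-0.1943, w=(5.6379−(-5.979))/1.7550=6.6194

0: u=12.5981 w=-10.5325
1: u=8.5373 w=-3.8023
2: u=-5.8866 w=9.4844
3: u=16.3280 w=-11.8704
4: u=-0.1943 w=6.6194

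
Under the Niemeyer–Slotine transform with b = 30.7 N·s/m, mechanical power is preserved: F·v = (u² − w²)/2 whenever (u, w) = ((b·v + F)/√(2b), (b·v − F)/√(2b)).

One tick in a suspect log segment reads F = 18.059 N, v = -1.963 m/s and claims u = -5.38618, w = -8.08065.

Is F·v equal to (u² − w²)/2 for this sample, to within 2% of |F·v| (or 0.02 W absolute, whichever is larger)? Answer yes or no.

F·v = 18.059×(-1.963) = -35.4498 W.
(u² − w²)/2 = (29.0109 − 65.2969)/2 = -18.1430 W.
|Δ| = 17.3068;  2% of max(1, |F·v|) = 0.7090.

no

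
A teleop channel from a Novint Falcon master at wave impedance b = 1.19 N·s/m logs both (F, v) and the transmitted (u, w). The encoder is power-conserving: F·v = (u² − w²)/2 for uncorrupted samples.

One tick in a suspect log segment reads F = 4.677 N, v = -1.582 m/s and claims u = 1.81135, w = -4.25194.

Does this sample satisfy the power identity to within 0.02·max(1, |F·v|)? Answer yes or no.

F·v = 4.677×(-1.582) = -7.3990 W.
(u² − w²)/2 = (3.2810 − 18.0790)/2 = -7.3990 W.
|Δ| = 0.0000;  2% of max(1, |F·v|) = 0.1480.

yes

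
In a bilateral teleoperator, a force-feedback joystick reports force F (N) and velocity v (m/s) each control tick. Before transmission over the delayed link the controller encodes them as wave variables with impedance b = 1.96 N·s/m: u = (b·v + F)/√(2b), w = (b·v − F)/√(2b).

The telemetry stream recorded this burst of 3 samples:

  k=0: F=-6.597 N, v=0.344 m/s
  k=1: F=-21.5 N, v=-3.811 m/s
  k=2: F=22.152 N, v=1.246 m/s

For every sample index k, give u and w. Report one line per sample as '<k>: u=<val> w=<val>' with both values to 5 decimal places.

k=0: b·v=1.96×0.344=0.67424; √(2b)=1.97990; u=(0.67424+(-6.597))/1.97990=-2.99145, w=(0.67424−(-6.597))/1.97990=3.67253
k=1: b·v=1.96×(-3.811)=-7.46956; √(2b)=1.97990; u=(-7.46956+(-21.5))/1.97990=-14.63184, w=(-7.46956−(-21.5))/1.97990=7.08644
k=2: b·v=1.96×1.246=2.44216; √(2b)=1.97990; u=(2.44216+22.152)/1.97990=12.42193, w=(2.44216−22.152)/1.97990=-9.95497

0: u=-2.99145 w=3.67253
1: u=-14.63184 w=7.08644
2: u=12.42193 w=-9.95497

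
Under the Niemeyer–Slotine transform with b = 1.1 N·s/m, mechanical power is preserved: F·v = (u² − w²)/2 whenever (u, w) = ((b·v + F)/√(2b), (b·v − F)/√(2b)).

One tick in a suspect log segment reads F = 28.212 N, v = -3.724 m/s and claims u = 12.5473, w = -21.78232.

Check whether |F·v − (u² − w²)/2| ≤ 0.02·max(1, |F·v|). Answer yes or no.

no

F·v = 28.212×(-3.724) = -105.06149 W.
(u² − w²)/2 = (157.43474 − 474.46946)/2 = -158.51736 W.
|Δ| = 53.45588;  2% of max(1, |F·v|) = 2.10123.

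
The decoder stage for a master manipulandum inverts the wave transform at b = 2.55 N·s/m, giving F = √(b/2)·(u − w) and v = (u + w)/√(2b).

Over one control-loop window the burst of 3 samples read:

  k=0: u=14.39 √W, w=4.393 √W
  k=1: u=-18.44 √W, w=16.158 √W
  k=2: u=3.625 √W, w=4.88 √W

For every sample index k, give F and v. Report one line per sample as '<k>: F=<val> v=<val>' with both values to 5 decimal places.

0: F=11.28820 v=8.31725
1: F=-39.06664 v=-1.01049
2: F=-1.41709 v=3.76608

k=0: u−w=9.99700, u+w=18.78300; √(b/2)=1.12916, √(2b)=2.25832; F=1.12916×9.997=11.28820, v=18.78300/2.25832=8.31725
k=1: u−w=-34.59800, u+w=-2.28200; √(b/2)=1.12916, √(2b)=2.25832; F=1.12916×(-34.598)=-39.06664, v=-2.28200/2.25832=-1.01049
k=2: u−w=-1.25500, u+w=8.50500; √(b/2)=1.12916, √(2b)=2.25832; F=1.12916×(-1.255)=-1.41709, v=8.50500/2.25832=3.76608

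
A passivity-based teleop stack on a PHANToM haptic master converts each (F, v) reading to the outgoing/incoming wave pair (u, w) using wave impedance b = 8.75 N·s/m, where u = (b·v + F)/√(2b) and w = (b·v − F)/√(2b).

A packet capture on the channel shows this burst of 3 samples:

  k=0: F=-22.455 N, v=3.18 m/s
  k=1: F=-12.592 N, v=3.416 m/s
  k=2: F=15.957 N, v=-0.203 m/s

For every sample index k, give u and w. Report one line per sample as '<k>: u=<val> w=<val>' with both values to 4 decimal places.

0: u=1.2837 w=12.0192
1: u=4.1350 w=10.1551
2: u=3.3898 w=-4.2391

k=0: b·v=8.75×3.18=27.8250; √(2b)=4.1833; u=(27.8250+(-22.455))/4.1833=1.2837, w=(27.8250−(-22.455))/4.1833=12.0192
k=1: b·v=8.75×3.416=29.8900; √(2b)=4.1833; u=(29.8900+(-12.592))/4.1833=4.1350, w=(29.8900−(-12.592))/4.1833=10.1551
k=2: b·v=8.75×(-0.203)=-1.7763; √(2b)=4.1833; u=(-1.7763+15.957)/4.1833=3.3898, w=(-1.7763−15.957)/4.1833=-4.2391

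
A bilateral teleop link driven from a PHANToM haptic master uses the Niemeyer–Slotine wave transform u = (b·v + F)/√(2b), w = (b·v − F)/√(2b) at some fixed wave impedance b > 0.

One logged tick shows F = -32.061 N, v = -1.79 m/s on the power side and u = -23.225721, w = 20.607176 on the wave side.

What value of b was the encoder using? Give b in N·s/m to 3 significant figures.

b = 1.07 N·s/m

u + w = -2.618545;  u + w = √(2b)·v, so √(2b) = -2.618545/(-1.79) = 1.462874.
b = (√(2b))²/2 = 2.140001/2 = 1.070001.
(Check via u − w = 2F/√(2b): u − w = -43.832897, 2F/√(2b) = -43.832884.)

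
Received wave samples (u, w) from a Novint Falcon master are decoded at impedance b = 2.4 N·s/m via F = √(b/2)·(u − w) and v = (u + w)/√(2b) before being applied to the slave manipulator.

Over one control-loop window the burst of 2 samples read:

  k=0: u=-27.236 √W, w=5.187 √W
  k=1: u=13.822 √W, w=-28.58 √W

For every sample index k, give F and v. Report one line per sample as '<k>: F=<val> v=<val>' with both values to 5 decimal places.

0: F=-35.51762 v=-10.06395
1: F=46.44906 v=-6.73607

k=0: u−w=-32.42300, u+w=-22.04900; √(b/2)=1.09545, √(2b)=2.19089; F=1.09545×(-32.423)=-35.51762, v=-22.04900/2.19089=-10.06395
k=1: u−w=42.40200, u+w=-14.75800; √(b/2)=1.09545, √(2b)=2.19089; F=1.09545×42.402=46.44906, v=-14.75800/2.19089=-6.73607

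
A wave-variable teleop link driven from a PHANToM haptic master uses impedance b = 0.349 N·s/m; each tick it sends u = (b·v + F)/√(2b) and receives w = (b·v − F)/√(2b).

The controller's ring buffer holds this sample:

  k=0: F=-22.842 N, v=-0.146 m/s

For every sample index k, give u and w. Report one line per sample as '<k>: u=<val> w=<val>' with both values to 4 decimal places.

0: u=-27.4015 w=27.2795

k=0: b·v=0.349×(-0.146)=-0.0510; √(2b)=0.8355; u=(-0.0510+(-22.842))/0.8355=-27.4015, w=(-0.0510−(-22.842))/0.8355=27.2795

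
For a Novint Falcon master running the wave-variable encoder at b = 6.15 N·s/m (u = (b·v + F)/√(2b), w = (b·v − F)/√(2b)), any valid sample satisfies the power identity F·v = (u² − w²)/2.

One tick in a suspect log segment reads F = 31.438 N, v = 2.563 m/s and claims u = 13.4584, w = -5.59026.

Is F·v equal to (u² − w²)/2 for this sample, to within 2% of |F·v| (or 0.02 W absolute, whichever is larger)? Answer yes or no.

no

F·v = 31.438×2.563 = 80.57559 W.
(u² − w²)/2 = (181.12853 − 31.25101)/2 = 74.93876 W.
|Δ| = 5.63683;  2% of max(1, |F·v|) = 1.61151.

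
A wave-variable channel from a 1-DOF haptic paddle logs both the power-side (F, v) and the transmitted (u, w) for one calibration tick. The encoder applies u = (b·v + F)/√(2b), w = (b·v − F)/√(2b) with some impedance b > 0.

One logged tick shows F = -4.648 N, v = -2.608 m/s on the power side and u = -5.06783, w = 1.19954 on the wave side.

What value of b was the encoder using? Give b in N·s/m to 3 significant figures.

u + w = -3.8683;  u + w = √(2b)·v, so √(2b) = -3.8683/(-2.608) = 1.4832.
b = (√(2b))²/2 = 2.2000/2 = 1.1000.
(Check via u − w = 2F/√(2b): u − w = -6.2674, 2F/√(2b) = -6.2674.)

b = 1.1 N·s/m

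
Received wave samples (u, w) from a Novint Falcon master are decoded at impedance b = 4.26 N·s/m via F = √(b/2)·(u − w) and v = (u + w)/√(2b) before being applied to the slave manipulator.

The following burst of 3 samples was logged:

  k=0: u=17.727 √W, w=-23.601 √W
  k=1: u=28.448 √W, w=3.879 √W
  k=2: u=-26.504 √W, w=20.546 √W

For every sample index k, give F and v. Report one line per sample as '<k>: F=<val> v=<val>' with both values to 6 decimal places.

0: F=60.316230 v=-2.012399
1: F=35.857275 v=11.075048
2: F=-68.667214 v=-2.041177

k=0: u−w=41.328000, u+w=-5.874000; √(b/2)=1.459452, √(2b)=2.918904; F=1.459452×41.328=60.316230, v=-5.874000/2.918904=-2.012399
k=1: u−w=24.569000, u+w=32.327000; √(b/2)=1.459452, √(2b)=2.918904; F=1.459452×24.569=35.857275, v=32.327000/2.918904=11.075048
k=2: u−w=-47.050000, u+w=-5.958000; √(b/2)=1.459452, √(2b)=2.918904; F=1.459452×(-47.05)=-68.667214, v=-5.958000/2.918904=-2.041177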